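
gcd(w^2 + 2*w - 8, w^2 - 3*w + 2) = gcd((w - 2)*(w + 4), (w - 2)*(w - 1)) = w - 2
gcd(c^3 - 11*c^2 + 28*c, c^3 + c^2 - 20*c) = c^2 - 4*c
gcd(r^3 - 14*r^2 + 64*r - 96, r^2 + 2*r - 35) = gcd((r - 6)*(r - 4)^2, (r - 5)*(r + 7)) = 1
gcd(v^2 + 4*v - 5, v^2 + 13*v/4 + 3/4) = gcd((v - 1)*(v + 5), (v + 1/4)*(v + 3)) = 1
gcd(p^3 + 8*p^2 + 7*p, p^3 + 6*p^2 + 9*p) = p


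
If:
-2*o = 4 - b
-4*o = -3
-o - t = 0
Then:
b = 11/2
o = 3/4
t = -3/4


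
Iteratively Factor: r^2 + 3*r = (r)*(r + 3)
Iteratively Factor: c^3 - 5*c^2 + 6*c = (c)*(c^2 - 5*c + 6) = c*(c - 3)*(c - 2)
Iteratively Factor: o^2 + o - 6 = (o + 3)*(o - 2)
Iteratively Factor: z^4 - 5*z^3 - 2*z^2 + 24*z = (z + 2)*(z^3 - 7*z^2 + 12*z) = z*(z + 2)*(z^2 - 7*z + 12) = z*(z - 4)*(z + 2)*(z - 3)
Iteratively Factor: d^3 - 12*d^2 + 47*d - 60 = (d - 4)*(d^2 - 8*d + 15) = (d - 4)*(d - 3)*(d - 5)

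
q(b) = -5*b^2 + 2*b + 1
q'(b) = 2 - 10*b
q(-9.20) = -440.60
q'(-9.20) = 94.00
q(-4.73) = -120.32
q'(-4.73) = 49.30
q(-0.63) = -2.24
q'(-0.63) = 8.30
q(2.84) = -33.65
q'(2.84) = -26.40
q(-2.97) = -49.04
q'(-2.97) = 31.70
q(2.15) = -17.81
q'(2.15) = -19.50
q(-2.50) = -35.25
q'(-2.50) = 27.00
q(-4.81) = -124.30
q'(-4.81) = 50.10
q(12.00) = -695.00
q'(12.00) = -118.00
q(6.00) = -167.00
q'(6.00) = -58.00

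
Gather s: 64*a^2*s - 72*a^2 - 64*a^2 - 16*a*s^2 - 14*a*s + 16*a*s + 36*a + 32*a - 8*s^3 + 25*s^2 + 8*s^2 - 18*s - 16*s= -136*a^2 + 68*a - 8*s^3 + s^2*(33 - 16*a) + s*(64*a^2 + 2*a - 34)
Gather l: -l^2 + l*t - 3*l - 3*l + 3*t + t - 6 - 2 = -l^2 + l*(t - 6) + 4*t - 8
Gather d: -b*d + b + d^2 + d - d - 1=-b*d + b + d^2 - 1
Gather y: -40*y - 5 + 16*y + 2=-24*y - 3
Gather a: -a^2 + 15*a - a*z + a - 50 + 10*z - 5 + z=-a^2 + a*(16 - z) + 11*z - 55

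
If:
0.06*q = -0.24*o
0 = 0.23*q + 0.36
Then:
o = 0.39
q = -1.57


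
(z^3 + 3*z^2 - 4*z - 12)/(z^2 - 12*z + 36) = (z^3 + 3*z^2 - 4*z - 12)/(z^2 - 12*z + 36)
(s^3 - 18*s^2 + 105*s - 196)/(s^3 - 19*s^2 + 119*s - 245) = (s - 4)/(s - 5)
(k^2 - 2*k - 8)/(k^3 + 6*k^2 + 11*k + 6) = (k - 4)/(k^2 + 4*k + 3)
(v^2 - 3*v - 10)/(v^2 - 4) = (v - 5)/(v - 2)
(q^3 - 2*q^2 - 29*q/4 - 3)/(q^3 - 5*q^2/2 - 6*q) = (q + 1/2)/q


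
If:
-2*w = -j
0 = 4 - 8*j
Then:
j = 1/2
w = 1/4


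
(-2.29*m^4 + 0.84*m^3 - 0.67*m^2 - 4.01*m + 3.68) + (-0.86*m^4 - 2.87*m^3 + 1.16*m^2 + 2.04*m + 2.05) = -3.15*m^4 - 2.03*m^3 + 0.49*m^2 - 1.97*m + 5.73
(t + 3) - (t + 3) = 0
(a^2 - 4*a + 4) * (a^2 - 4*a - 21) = a^4 - 8*a^3 - a^2 + 68*a - 84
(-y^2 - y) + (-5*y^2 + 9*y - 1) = -6*y^2 + 8*y - 1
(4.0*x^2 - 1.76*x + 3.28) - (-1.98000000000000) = 4.0*x^2 - 1.76*x + 5.26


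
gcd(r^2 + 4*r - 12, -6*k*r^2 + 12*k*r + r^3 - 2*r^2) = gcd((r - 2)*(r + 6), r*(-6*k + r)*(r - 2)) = r - 2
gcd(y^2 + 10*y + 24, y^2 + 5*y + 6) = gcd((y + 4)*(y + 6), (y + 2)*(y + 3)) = 1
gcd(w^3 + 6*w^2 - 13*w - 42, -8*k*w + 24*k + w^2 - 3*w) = w - 3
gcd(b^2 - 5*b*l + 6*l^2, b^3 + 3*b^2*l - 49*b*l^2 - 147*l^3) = 1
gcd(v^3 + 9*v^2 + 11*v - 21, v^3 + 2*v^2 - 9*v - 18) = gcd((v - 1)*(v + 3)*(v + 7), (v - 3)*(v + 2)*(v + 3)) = v + 3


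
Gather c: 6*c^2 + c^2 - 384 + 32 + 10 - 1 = 7*c^2 - 343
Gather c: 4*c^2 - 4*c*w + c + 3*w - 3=4*c^2 + c*(1 - 4*w) + 3*w - 3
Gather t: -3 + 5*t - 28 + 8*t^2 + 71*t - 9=8*t^2 + 76*t - 40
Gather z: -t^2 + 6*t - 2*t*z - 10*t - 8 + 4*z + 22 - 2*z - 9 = -t^2 - 4*t + z*(2 - 2*t) + 5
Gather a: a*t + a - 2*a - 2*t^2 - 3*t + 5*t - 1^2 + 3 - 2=a*(t - 1) - 2*t^2 + 2*t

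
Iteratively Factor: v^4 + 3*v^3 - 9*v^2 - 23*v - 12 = (v - 3)*(v^3 + 6*v^2 + 9*v + 4) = (v - 3)*(v + 1)*(v^2 + 5*v + 4) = (v - 3)*(v + 1)*(v + 4)*(v + 1)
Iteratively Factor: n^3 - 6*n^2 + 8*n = (n - 2)*(n^2 - 4*n) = (n - 4)*(n - 2)*(n)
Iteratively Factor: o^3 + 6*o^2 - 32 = (o - 2)*(o^2 + 8*o + 16) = (o - 2)*(o + 4)*(o + 4)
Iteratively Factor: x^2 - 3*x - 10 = (x - 5)*(x + 2)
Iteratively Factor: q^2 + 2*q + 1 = (q + 1)*(q + 1)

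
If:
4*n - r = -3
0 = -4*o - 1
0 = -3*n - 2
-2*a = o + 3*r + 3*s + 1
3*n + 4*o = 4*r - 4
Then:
No Solution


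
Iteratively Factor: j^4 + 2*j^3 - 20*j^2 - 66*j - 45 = (j + 1)*(j^3 + j^2 - 21*j - 45) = (j + 1)*(j + 3)*(j^2 - 2*j - 15) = (j - 5)*(j + 1)*(j + 3)*(j + 3)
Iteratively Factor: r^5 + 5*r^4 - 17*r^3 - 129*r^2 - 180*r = (r + 4)*(r^4 + r^3 - 21*r^2 - 45*r) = r*(r + 4)*(r^3 + r^2 - 21*r - 45) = r*(r + 3)*(r + 4)*(r^2 - 2*r - 15) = r*(r + 3)^2*(r + 4)*(r - 5)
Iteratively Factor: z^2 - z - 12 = (z + 3)*(z - 4)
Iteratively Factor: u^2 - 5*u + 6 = (u - 3)*(u - 2)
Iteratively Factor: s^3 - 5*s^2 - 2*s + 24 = (s - 3)*(s^2 - 2*s - 8) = (s - 4)*(s - 3)*(s + 2)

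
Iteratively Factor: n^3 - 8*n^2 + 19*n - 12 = (n - 3)*(n^2 - 5*n + 4) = (n - 4)*(n - 3)*(n - 1)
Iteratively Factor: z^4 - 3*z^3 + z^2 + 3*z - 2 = (z + 1)*(z^3 - 4*z^2 + 5*z - 2) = (z - 2)*(z + 1)*(z^2 - 2*z + 1) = (z - 2)*(z - 1)*(z + 1)*(z - 1)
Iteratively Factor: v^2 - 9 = (v + 3)*(v - 3)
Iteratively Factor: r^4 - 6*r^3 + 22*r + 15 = (r + 1)*(r^3 - 7*r^2 + 7*r + 15) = (r + 1)^2*(r^2 - 8*r + 15) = (r - 3)*(r + 1)^2*(r - 5)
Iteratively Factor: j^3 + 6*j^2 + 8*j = (j + 4)*(j^2 + 2*j) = j*(j + 4)*(j + 2)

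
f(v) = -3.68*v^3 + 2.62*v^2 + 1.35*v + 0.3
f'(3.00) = -82.29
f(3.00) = -71.43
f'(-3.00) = -113.73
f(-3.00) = 119.19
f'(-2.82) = -101.22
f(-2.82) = 99.86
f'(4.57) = -205.27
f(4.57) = -290.05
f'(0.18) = 1.94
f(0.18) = 0.61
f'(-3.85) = -182.46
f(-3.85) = 243.94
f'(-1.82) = -44.76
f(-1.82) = 28.71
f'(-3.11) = -121.73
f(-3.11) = 132.14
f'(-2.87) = -104.62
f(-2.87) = 105.00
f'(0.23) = 1.97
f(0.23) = 0.70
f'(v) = -11.04*v^2 + 5.24*v + 1.35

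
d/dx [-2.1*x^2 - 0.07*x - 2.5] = -4.2*x - 0.07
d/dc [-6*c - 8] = -6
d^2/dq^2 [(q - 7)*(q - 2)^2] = 6*q - 22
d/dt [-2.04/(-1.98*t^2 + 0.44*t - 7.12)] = (0.8976 - 8.0784*t)/(1.98*t^2 - 0.44*t + 7.12)^2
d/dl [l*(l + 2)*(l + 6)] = 3*l^2 + 16*l + 12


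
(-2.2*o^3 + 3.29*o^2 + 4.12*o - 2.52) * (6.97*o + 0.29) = -15.334*o^4 + 22.2933*o^3 + 29.6705*o^2 - 16.3696*o - 0.7308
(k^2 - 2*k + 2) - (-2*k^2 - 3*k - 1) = 3*k^2 + k + 3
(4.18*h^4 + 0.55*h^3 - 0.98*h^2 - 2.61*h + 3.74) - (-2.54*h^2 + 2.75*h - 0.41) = 4.18*h^4 + 0.55*h^3 + 1.56*h^2 - 5.36*h + 4.15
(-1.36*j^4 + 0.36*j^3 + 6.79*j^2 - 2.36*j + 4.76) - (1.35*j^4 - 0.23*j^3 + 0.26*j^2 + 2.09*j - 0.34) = -2.71*j^4 + 0.59*j^3 + 6.53*j^2 - 4.45*j + 5.1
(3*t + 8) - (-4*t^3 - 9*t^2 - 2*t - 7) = 4*t^3 + 9*t^2 + 5*t + 15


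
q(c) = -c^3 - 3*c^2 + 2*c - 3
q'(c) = -3*c^2 - 6*c + 2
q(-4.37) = 14.42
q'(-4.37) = -29.07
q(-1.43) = -9.07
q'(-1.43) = 4.45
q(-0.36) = -4.06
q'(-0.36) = 3.77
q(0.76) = -3.65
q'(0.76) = -4.29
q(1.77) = -14.40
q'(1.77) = -18.02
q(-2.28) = -11.30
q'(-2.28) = 0.08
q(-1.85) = -10.64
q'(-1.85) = 2.83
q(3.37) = -68.60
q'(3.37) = -52.29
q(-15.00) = 2667.00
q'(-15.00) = -583.00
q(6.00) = -315.00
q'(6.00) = -142.00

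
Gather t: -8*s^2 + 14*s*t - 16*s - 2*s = -8*s^2 + 14*s*t - 18*s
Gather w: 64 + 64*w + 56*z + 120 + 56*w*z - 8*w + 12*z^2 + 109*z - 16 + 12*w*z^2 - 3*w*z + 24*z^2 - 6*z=w*(12*z^2 + 53*z + 56) + 36*z^2 + 159*z + 168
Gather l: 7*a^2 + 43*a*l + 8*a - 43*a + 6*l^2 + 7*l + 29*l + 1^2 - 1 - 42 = 7*a^2 - 35*a + 6*l^2 + l*(43*a + 36) - 42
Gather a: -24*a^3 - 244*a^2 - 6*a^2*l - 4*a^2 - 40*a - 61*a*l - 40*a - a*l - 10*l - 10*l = -24*a^3 + a^2*(-6*l - 248) + a*(-62*l - 80) - 20*l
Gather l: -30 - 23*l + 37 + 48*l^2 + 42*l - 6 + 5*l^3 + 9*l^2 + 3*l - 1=5*l^3 + 57*l^2 + 22*l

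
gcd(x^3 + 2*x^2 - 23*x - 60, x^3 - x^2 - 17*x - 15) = x^2 - 2*x - 15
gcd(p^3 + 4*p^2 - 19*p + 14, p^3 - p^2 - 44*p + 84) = p^2 + 5*p - 14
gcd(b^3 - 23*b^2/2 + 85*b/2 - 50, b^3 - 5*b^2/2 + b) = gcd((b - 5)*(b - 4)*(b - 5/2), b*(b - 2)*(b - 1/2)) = 1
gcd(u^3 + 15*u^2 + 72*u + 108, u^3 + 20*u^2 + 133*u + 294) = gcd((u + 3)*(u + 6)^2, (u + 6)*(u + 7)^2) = u + 6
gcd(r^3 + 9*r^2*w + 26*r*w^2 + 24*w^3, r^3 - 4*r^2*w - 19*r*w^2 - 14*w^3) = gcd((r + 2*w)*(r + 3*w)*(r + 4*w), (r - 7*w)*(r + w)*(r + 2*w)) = r + 2*w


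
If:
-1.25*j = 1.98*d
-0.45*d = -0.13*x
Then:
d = 0.288888888888889*x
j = -0.4576*x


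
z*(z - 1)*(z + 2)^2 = z^4 + 3*z^3 - 4*z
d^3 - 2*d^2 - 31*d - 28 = (d - 7)*(d + 1)*(d + 4)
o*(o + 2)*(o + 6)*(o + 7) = o^4 + 15*o^3 + 68*o^2 + 84*o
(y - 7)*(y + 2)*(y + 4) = y^3 - y^2 - 34*y - 56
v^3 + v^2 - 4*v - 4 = (v - 2)*(v + 1)*(v + 2)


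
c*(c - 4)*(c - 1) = c^3 - 5*c^2 + 4*c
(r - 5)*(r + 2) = r^2 - 3*r - 10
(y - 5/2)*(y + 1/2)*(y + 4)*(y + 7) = y^4 + 9*y^3 + 19*y^2/4 - 279*y/4 - 35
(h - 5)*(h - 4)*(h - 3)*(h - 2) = h^4 - 14*h^3 + 71*h^2 - 154*h + 120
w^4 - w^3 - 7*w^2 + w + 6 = (w - 3)*(w - 1)*(w + 1)*(w + 2)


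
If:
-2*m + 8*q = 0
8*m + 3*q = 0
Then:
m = 0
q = 0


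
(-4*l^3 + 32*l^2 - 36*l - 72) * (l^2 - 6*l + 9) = -4*l^5 + 56*l^4 - 264*l^3 + 432*l^2 + 108*l - 648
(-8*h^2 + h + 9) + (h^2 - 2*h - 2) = -7*h^2 - h + 7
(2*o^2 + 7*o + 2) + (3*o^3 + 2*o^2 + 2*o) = 3*o^3 + 4*o^2 + 9*o + 2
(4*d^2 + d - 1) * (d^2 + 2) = 4*d^4 + d^3 + 7*d^2 + 2*d - 2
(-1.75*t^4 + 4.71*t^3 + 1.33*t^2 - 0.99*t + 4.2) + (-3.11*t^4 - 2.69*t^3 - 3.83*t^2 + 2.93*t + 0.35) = -4.86*t^4 + 2.02*t^3 - 2.5*t^2 + 1.94*t + 4.55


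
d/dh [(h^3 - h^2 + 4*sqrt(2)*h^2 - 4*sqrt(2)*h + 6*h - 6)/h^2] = (h^3 - 6*h + 4*sqrt(2)*h + 12)/h^3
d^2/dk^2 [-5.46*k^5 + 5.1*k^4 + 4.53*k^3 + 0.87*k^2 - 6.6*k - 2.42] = -109.2*k^3 + 61.2*k^2 + 27.18*k + 1.74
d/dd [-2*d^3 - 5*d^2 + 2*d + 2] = -6*d^2 - 10*d + 2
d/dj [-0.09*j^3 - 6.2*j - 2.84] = -0.27*j^2 - 6.2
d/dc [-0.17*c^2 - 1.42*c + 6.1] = -0.34*c - 1.42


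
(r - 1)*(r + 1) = r^2 - 1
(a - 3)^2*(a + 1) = a^3 - 5*a^2 + 3*a + 9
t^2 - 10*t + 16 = (t - 8)*(t - 2)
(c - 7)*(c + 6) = c^2 - c - 42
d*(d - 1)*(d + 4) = d^3 + 3*d^2 - 4*d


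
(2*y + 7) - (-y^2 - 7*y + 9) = y^2 + 9*y - 2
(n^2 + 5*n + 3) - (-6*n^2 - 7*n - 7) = 7*n^2 + 12*n + 10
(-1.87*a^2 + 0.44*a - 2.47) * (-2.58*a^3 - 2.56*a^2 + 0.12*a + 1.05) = 4.8246*a^5 + 3.652*a^4 + 5.0218*a^3 + 4.4125*a^2 + 0.1656*a - 2.5935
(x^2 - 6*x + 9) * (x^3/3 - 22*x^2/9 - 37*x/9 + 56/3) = x^5/3 - 40*x^4/9 + 122*x^3/9 + 64*x^2/3 - 149*x + 168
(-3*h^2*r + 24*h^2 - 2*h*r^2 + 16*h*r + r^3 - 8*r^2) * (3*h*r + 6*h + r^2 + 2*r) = -9*h^3*r^2 + 54*h^3*r + 144*h^3 - 9*h^2*r^3 + 54*h^2*r^2 + 144*h^2*r + h*r^4 - 6*h*r^3 - 16*h*r^2 + r^5 - 6*r^4 - 16*r^3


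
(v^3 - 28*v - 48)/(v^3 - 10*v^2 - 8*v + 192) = (v + 2)/(v - 8)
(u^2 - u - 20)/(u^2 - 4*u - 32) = (u - 5)/(u - 8)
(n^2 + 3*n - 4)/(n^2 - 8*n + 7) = (n + 4)/(n - 7)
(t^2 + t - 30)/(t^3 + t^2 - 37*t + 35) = (t + 6)/(t^2 + 6*t - 7)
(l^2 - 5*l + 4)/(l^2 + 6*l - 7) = (l - 4)/(l + 7)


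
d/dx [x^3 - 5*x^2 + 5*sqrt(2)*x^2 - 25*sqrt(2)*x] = 3*x^2 - 10*x + 10*sqrt(2)*x - 25*sqrt(2)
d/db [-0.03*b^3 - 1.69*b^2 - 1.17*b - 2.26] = -0.09*b^2 - 3.38*b - 1.17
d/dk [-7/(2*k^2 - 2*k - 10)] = 7*(2*k - 1)/(2*(-k^2 + k + 5)^2)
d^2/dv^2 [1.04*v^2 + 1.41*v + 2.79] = 2.08000000000000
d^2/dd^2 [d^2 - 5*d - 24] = 2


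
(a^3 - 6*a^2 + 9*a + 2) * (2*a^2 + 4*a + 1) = 2*a^5 - 8*a^4 - 5*a^3 + 34*a^2 + 17*a + 2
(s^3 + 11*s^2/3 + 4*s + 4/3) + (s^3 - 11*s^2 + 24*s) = 2*s^3 - 22*s^2/3 + 28*s + 4/3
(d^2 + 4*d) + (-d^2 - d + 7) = 3*d + 7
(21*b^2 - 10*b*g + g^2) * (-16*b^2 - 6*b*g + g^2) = -336*b^4 + 34*b^3*g + 65*b^2*g^2 - 16*b*g^3 + g^4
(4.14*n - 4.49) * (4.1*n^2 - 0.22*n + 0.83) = 16.974*n^3 - 19.3198*n^2 + 4.424*n - 3.7267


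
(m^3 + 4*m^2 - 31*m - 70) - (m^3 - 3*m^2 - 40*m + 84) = 7*m^2 + 9*m - 154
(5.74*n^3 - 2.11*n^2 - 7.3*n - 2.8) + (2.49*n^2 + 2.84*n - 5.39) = 5.74*n^3 + 0.38*n^2 - 4.46*n - 8.19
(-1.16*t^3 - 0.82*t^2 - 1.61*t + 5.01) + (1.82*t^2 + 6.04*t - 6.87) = -1.16*t^3 + 1.0*t^2 + 4.43*t - 1.86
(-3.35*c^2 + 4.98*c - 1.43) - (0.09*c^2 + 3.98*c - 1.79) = -3.44*c^2 + 1.0*c + 0.36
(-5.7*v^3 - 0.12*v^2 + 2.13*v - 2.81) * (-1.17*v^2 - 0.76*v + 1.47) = 6.669*v^5 + 4.4724*v^4 - 10.7799*v^3 + 1.4925*v^2 + 5.2667*v - 4.1307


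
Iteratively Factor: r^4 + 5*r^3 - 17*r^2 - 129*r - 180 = (r + 3)*(r^3 + 2*r^2 - 23*r - 60) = (r + 3)^2*(r^2 - r - 20) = (r + 3)^2*(r + 4)*(r - 5)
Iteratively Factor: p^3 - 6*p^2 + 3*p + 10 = (p - 5)*(p^2 - p - 2) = (p - 5)*(p + 1)*(p - 2)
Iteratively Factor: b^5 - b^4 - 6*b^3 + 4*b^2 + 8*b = (b - 2)*(b^4 + b^3 - 4*b^2 - 4*b) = (b - 2)*(b + 2)*(b^3 - b^2 - 2*b) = b*(b - 2)*(b + 2)*(b^2 - b - 2) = b*(b - 2)^2*(b + 2)*(b + 1)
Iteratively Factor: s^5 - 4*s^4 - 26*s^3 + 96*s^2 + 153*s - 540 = (s + 3)*(s^4 - 7*s^3 - 5*s^2 + 111*s - 180) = (s + 3)*(s + 4)*(s^3 - 11*s^2 + 39*s - 45) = (s - 5)*(s + 3)*(s + 4)*(s^2 - 6*s + 9) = (s - 5)*(s - 3)*(s + 3)*(s + 4)*(s - 3)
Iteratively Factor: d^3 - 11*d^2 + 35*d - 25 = (d - 5)*(d^2 - 6*d + 5) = (d - 5)^2*(d - 1)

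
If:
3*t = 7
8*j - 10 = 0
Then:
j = 5/4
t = 7/3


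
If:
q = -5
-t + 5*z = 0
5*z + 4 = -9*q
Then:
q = -5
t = 41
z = 41/5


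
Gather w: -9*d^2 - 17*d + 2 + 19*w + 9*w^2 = -9*d^2 - 17*d + 9*w^2 + 19*w + 2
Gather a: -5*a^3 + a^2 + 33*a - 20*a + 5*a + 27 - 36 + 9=-5*a^3 + a^2 + 18*a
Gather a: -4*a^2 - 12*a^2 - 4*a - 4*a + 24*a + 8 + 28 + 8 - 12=-16*a^2 + 16*a + 32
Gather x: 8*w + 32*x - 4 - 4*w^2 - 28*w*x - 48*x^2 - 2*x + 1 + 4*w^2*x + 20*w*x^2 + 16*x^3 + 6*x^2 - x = -4*w^2 + 8*w + 16*x^3 + x^2*(20*w - 42) + x*(4*w^2 - 28*w + 29) - 3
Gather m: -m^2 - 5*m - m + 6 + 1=-m^2 - 6*m + 7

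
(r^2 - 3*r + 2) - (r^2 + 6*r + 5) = -9*r - 3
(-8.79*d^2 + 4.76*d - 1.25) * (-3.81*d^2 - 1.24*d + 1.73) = 33.4899*d^4 - 7.236*d^3 - 16.3466*d^2 + 9.7848*d - 2.1625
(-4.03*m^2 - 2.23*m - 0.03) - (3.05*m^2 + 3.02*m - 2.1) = -7.08*m^2 - 5.25*m + 2.07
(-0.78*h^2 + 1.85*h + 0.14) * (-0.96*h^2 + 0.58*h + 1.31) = 0.7488*h^4 - 2.2284*h^3 - 0.0832000000000002*h^2 + 2.5047*h + 0.1834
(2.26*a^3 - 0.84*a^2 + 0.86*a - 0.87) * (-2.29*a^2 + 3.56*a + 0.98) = -5.1754*a^5 + 9.9692*a^4 - 2.745*a^3 + 4.2307*a^2 - 2.2544*a - 0.8526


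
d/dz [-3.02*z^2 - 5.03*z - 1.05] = -6.04*z - 5.03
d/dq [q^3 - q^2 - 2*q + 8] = 3*q^2 - 2*q - 2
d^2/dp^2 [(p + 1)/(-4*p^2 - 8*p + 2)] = 2*(p + 1)*(6*p^2 + 12*p - 8*(p + 1)^2 - 3)/(2*p^2 + 4*p - 1)^3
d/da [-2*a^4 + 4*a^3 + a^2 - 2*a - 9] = -8*a^3 + 12*a^2 + 2*a - 2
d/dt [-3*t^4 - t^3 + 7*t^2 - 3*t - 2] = -12*t^3 - 3*t^2 + 14*t - 3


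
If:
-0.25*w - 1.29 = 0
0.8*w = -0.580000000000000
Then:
No Solution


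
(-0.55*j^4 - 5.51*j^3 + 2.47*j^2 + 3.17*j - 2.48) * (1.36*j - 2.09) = -0.748*j^5 - 6.3441*j^4 + 14.8751*j^3 - 0.8511*j^2 - 9.9981*j + 5.1832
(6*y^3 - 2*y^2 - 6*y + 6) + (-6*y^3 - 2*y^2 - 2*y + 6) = -4*y^2 - 8*y + 12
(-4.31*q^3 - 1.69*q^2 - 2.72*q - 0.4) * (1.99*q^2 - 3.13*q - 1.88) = -8.5769*q^5 + 10.1272*q^4 + 7.9797*q^3 + 10.8948*q^2 + 6.3656*q + 0.752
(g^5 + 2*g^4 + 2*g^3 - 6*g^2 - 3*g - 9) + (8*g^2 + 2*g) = g^5 + 2*g^4 + 2*g^3 + 2*g^2 - g - 9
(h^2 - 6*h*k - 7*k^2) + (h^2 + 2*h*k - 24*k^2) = 2*h^2 - 4*h*k - 31*k^2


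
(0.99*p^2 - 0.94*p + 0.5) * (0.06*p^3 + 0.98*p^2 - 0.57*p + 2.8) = 0.0594*p^5 + 0.9138*p^4 - 1.4555*p^3 + 3.7978*p^2 - 2.917*p + 1.4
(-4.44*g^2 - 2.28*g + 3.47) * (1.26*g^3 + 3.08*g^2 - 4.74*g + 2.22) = -5.5944*g^5 - 16.548*g^4 + 18.3954*g^3 + 11.638*g^2 - 21.5094*g + 7.7034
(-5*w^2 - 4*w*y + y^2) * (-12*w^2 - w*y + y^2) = 60*w^4 + 53*w^3*y - 13*w^2*y^2 - 5*w*y^3 + y^4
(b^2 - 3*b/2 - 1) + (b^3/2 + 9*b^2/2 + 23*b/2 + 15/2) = b^3/2 + 11*b^2/2 + 10*b + 13/2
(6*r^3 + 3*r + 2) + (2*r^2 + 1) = 6*r^3 + 2*r^2 + 3*r + 3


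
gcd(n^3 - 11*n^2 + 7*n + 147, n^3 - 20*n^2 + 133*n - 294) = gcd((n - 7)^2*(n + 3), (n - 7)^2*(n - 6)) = n^2 - 14*n + 49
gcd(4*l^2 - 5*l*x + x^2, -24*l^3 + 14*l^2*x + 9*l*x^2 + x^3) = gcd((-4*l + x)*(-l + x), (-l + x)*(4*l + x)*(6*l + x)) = -l + x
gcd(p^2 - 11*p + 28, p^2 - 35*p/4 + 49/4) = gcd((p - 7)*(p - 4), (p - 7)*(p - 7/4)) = p - 7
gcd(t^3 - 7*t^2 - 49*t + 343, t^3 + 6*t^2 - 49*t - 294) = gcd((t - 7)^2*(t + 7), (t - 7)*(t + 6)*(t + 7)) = t^2 - 49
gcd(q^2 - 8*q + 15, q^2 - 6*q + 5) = q - 5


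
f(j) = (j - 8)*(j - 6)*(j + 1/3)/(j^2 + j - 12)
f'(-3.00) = -62.06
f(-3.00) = 44.00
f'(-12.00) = -0.01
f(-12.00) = -35.00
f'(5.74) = -0.61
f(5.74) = 0.13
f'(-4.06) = -17459.46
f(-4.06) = -1067.36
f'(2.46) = -25.00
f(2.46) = -15.70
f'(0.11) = -3.58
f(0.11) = -1.73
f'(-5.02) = -59.53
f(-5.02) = -82.20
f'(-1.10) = -6.90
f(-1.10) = 4.17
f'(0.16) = -3.52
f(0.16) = -1.91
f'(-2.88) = -49.32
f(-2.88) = 37.36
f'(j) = (-2*j - 1)*(j - 8)*(j - 6)*(j + 1/3)/(j^2 + j - 12)^2 + (j - 8)*(j - 6)/(j^2 + j - 12) + (j - 8)*(j + 1/3)/(j^2 + j - 12) + (j - 6)*(j + 1/3)/(j^2 + j - 12)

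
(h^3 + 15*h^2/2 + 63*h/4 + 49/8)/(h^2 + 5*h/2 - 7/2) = (h^2 + 4*h + 7/4)/(h - 1)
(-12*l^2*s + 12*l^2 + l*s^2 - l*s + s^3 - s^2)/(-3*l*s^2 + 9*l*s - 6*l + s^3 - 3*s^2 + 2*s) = (4*l + s)/(s - 2)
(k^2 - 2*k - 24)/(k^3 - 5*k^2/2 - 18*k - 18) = 2*(k + 4)/(2*k^2 + 7*k + 6)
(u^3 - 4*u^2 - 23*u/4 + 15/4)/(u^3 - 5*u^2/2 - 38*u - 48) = (2*u^2 - 11*u + 5)/(2*(u^2 - 4*u - 32))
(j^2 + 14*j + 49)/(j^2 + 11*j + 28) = (j + 7)/(j + 4)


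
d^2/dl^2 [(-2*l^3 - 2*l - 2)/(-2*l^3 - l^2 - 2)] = 4*(-2*l^6 + 12*l^5 + 6*l^4 + 15*l^3 - 21*l^2 - 6*l - 2)/(8*l^9 + 12*l^8 + 6*l^7 + 25*l^6 + 24*l^5 + 6*l^4 + 24*l^3 + 12*l^2 + 8)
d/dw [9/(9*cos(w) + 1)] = 81*sin(w)/(9*cos(w) + 1)^2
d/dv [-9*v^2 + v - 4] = 1 - 18*v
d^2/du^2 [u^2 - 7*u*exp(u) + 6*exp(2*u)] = -7*u*exp(u) + 24*exp(2*u) - 14*exp(u) + 2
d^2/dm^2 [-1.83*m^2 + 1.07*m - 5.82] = -3.66000000000000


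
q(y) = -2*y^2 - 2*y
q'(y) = -4*y - 2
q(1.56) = -7.99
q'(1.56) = -8.24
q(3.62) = -33.45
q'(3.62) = -16.48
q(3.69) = -34.61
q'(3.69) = -16.76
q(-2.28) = -5.84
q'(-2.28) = 7.12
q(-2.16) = -5.01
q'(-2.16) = 6.64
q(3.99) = -39.82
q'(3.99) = -17.96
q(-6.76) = -77.88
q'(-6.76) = 25.04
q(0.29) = -0.75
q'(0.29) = -3.16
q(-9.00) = -144.00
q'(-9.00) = 34.00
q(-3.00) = -12.00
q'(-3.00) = 10.00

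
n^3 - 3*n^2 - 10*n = n*(n - 5)*(n + 2)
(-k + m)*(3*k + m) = -3*k^2 + 2*k*m + m^2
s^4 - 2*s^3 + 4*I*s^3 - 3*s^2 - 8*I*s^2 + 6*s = s*(s - 2)*(s + I)*(s + 3*I)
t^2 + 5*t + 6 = (t + 2)*(t + 3)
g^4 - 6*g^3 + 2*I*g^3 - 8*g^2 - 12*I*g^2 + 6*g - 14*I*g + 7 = (g - 7)*(g + I)*(-I*g + 1)*(I*g + I)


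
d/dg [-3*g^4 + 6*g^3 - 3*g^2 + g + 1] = -12*g^3 + 18*g^2 - 6*g + 1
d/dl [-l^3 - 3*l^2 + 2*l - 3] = -3*l^2 - 6*l + 2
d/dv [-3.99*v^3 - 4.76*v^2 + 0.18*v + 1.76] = -11.97*v^2 - 9.52*v + 0.18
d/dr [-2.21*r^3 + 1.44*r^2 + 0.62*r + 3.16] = -6.63*r^2 + 2.88*r + 0.62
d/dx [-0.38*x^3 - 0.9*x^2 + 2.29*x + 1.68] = -1.14*x^2 - 1.8*x + 2.29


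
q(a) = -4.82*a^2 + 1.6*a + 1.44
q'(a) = 1.6 - 9.64*a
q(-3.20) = -53.04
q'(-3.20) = 32.45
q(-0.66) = -1.72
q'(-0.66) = 7.96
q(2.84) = -32.89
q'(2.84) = -25.78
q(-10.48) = -544.71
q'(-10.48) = 102.63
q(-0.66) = -1.72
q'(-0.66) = 7.96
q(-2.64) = -36.38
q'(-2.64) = 27.05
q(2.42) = -22.92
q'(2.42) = -21.73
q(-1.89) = -18.80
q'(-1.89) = 19.82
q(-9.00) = -403.38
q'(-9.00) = 88.36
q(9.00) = -374.58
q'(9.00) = -85.16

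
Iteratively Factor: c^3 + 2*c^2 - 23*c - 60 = (c + 4)*(c^2 - 2*c - 15) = (c + 3)*(c + 4)*(c - 5)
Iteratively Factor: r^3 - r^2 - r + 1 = (r - 1)*(r^2 - 1) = (r - 1)*(r + 1)*(r - 1)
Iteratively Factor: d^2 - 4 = (d + 2)*(d - 2)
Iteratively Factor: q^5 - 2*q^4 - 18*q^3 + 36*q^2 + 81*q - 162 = (q - 3)*(q^4 + q^3 - 15*q^2 - 9*q + 54) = (q - 3)*(q + 3)*(q^3 - 2*q^2 - 9*q + 18) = (q - 3)*(q + 3)^2*(q^2 - 5*q + 6) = (q - 3)^2*(q + 3)^2*(q - 2)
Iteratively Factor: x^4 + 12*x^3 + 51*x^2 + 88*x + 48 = (x + 4)*(x^3 + 8*x^2 + 19*x + 12) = (x + 1)*(x + 4)*(x^2 + 7*x + 12) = (x + 1)*(x + 3)*(x + 4)*(x + 4)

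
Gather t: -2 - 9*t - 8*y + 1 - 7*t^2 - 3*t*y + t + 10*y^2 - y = -7*t^2 + t*(-3*y - 8) + 10*y^2 - 9*y - 1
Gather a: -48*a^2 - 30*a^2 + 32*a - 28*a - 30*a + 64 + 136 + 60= -78*a^2 - 26*a + 260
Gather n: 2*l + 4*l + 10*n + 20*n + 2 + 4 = 6*l + 30*n + 6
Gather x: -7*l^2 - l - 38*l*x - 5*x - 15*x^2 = -7*l^2 - l - 15*x^2 + x*(-38*l - 5)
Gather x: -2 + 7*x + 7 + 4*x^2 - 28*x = 4*x^2 - 21*x + 5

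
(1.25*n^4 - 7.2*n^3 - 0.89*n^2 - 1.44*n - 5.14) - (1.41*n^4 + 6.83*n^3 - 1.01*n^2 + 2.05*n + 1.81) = -0.16*n^4 - 14.03*n^3 + 0.12*n^2 - 3.49*n - 6.95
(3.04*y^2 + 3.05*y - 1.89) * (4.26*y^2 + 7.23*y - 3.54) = 12.9504*y^4 + 34.9722*y^3 + 3.2385*y^2 - 24.4617*y + 6.6906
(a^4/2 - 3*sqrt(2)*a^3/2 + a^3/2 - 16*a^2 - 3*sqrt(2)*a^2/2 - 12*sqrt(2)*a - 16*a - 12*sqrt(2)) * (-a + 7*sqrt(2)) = -a^5/2 - a^4/2 + 5*sqrt(2)*a^4 - 5*a^3 + 5*sqrt(2)*a^3 - 100*sqrt(2)*a^2 - 5*a^2 - 168*a - 100*sqrt(2)*a - 168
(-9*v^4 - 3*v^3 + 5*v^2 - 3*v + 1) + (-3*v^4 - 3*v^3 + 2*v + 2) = -12*v^4 - 6*v^3 + 5*v^2 - v + 3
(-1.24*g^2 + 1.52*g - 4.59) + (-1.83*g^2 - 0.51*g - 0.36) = -3.07*g^2 + 1.01*g - 4.95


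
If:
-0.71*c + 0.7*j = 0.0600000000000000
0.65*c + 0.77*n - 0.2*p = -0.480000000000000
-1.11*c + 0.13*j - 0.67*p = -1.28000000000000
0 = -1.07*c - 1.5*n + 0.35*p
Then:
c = -3.38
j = -3.34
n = 4.01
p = 6.86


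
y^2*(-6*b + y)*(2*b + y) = -12*b^2*y^2 - 4*b*y^3 + y^4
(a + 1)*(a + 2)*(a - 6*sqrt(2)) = a^3 - 6*sqrt(2)*a^2 + 3*a^2 - 18*sqrt(2)*a + 2*a - 12*sqrt(2)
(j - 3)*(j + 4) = j^2 + j - 12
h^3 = h^3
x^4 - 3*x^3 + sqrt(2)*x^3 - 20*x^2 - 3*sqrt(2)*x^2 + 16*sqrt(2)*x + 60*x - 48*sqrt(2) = (x - 3)*(x - 2*sqrt(2))*(x - sqrt(2))*(x + 4*sqrt(2))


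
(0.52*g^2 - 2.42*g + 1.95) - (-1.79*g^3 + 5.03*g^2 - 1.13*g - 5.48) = 1.79*g^3 - 4.51*g^2 - 1.29*g + 7.43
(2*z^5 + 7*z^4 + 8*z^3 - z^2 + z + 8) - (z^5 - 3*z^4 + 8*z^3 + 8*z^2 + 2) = z^5 + 10*z^4 - 9*z^2 + z + 6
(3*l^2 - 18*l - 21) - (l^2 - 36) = 2*l^2 - 18*l + 15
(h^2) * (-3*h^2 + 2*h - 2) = -3*h^4 + 2*h^3 - 2*h^2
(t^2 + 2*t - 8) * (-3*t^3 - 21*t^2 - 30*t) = -3*t^5 - 27*t^4 - 48*t^3 + 108*t^2 + 240*t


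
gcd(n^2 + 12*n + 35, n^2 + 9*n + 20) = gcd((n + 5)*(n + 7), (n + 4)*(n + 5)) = n + 5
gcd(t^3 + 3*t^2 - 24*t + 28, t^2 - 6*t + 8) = t - 2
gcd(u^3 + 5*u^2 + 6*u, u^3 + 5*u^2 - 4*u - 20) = u + 2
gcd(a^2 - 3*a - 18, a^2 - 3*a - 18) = a^2 - 3*a - 18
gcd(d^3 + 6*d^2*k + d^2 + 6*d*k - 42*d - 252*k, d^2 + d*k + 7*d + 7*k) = d + 7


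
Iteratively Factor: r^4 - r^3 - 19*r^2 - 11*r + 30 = (r - 1)*(r^3 - 19*r - 30) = (r - 1)*(r + 2)*(r^2 - 2*r - 15) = (r - 5)*(r - 1)*(r + 2)*(r + 3)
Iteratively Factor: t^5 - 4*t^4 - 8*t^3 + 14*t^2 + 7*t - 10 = (t + 2)*(t^4 - 6*t^3 + 4*t^2 + 6*t - 5) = (t - 1)*(t + 2)*(t^3 - 5*t^2 - t + 5) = (t - 1)^2*(t + 2)*(t^2 - 4*t - 5) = (t - 1)^2*(t + 1)*(t + 2)*(t - 5)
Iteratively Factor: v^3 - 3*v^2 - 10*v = (v)*(v^2 - 3*v - 10) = v*(v + 2)*(v - 5)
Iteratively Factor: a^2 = (a)*(a)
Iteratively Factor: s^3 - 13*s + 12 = (s - 3)*(s^2 + 3*s - 4) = (s - 3)*(s - 1)*(s + 4)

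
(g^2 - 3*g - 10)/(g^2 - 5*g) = (g + 2)/g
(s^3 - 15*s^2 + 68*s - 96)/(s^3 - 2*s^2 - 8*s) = (s^2 - 11*s + 24)/(s*(s + 2))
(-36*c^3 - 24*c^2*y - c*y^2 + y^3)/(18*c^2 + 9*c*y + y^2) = (-12*c^2 - 4*c*y + y^2)/(6*c + y)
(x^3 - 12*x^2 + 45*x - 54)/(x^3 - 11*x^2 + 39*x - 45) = (x - 6)/(x - 5)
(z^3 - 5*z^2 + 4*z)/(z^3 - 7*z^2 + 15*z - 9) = z*(z - 4)/(z^2 - 6*z + 9)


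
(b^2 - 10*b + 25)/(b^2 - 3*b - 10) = (b - 5)/(b + 2)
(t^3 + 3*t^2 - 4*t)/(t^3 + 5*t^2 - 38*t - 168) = t*(t - 1)/(t^2 + t - 42)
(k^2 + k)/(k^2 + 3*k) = (k + 1)/(k + 3)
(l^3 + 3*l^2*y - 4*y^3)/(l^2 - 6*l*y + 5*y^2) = (-l^2 - 4*l*y - 4*y^2)/(-l + 5*y)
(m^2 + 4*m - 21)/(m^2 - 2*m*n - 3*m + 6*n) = (m + 7)/(m - 2*n)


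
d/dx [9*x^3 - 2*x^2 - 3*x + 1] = 27*x^2 - 4*x - 3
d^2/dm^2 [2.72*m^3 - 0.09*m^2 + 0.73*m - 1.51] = 16.32*m - 0.18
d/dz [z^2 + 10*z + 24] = 2*z + 10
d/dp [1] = 0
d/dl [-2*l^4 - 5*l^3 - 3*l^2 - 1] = l*(-8*l^2 - 15*l - 6)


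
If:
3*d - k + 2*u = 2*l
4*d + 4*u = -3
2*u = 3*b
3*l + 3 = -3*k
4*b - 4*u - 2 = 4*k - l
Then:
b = -17/38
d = -3/38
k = -8/19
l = -11/19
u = -51/76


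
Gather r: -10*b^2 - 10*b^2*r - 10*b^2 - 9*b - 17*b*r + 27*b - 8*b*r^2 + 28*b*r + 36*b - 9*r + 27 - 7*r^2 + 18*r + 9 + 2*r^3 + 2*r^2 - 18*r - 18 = -20*b^2 + 54*b + 2*r^3 + r^2*(-8*b - 5) + r*(-10*b^2 + 11*b - 9) + 18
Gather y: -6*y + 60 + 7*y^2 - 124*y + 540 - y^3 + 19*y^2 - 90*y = -y^3 + 26*y^2 - 220*y + 600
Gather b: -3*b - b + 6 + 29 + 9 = 44 - 4*b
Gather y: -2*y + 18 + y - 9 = 9 - y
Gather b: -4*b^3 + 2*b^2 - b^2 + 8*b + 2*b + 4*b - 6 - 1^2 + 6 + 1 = -4*b^3 + b^2 + 14*b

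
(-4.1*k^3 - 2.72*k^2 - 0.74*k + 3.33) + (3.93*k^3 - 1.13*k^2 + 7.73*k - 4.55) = -0.169999999999999*k^3 - 3.85*k^2 + 6.99*k - 1.22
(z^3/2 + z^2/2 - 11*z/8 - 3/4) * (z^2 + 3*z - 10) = z^5/2 + 2*z^4 - 39*z^3/8 - 79*z^2/8 + 23*z/2 + 15/2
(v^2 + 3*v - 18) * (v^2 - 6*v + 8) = v^4 - 3*v^3 - 28*v^2 + 132*v - 144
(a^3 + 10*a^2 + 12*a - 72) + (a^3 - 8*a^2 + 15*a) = 2*a^3 + 2*a^2 + 27*a - 72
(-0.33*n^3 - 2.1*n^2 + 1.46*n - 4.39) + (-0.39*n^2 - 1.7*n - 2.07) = -0.33*n^3 - 2.49*n^2 - 0.24*n - 6.46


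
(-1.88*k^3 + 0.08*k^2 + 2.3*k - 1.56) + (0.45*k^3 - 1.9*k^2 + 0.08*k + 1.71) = -1.43*k^3 - 1.82*k^2 + 2.38*k + 0.15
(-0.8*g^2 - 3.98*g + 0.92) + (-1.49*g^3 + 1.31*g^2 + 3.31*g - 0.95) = -1.49*g^3 + 0.51*g^2 - 0.67*g - 0.0299999999999999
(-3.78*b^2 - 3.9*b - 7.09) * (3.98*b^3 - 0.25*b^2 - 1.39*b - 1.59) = -15.0444*b^5 - 14.577*b^4 - 21.989*b^3 + 13.2037*b^2 + 16.0561*b + 11.2731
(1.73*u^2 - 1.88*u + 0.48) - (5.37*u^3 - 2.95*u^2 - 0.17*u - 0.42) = -5.37*u^3 + 4.68*u^2 - 1.71*u + 0.9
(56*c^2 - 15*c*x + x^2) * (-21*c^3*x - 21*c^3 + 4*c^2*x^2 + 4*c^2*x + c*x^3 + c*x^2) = -1176*c^5*x - 1176*c^5 + 539*c^4*x^2 + 539*c^4*x - 25*c^3*x^3 - 25*c^3*x^2 - 11*c^2*x^4 - 11*c^2*x^3 + c*x^5 + c*x^4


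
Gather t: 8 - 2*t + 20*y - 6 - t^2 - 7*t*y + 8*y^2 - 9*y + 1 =-t^2 + t*(-7*y - 2) + 8*y^2 + 11*y + 3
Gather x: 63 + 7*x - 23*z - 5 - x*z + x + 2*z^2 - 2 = x*(8 - z) + 2*z^2 - 23*z + 56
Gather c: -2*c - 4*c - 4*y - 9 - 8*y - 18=-6*c - 12*y - 27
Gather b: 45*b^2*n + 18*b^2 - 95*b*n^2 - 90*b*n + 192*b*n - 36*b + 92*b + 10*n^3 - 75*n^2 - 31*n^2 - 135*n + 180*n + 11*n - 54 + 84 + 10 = b^2*(45*n + 18) + b*(-95*n^2 + 102*n + 56) + 10*n^3 - 106*n^2 + 56*n + 40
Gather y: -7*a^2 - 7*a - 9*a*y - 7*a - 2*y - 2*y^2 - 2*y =-7*a^2 - 14*a - 2*y^2 + y*(-9*a - 4)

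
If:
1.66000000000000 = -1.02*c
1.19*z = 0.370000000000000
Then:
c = -1.63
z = 0.31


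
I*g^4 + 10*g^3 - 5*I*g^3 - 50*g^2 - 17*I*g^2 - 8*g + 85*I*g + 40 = (g - 5)*(g - 8*I)*(g - I)*(I*g + 1)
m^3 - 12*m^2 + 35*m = m*(m - 7)*(m - 5)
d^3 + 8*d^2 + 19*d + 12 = (d + 1)*(d + 3)*(d + 4)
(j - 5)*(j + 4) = j^2 - j - 20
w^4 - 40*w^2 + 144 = (w - 6)*(w - 2)*(w + 2)*(w + 6)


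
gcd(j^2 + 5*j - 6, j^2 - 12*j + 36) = 1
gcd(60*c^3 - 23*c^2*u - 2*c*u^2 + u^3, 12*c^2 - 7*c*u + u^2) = 12*c^2 - 7*c*u + u^2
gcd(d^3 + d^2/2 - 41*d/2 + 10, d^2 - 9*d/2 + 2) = d^2 - 9*d/2 + 2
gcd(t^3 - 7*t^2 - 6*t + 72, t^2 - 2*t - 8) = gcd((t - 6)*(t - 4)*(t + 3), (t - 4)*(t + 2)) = t - 4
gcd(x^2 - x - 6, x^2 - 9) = x - 3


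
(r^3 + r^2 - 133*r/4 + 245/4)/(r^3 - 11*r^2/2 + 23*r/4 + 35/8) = 2*(r + 7)/(2*r + 1)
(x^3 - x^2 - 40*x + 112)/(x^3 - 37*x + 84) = (x - 4)/(x - 3)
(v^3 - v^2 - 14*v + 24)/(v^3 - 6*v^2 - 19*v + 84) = (v - 2)/(v - 7)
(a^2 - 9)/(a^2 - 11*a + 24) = (a + 3)/(a - 8)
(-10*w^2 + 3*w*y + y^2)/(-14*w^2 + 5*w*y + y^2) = (5*w + y)/(7*w + y)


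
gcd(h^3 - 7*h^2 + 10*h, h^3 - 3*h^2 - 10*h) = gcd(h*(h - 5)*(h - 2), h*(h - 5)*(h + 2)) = h^2 - 5*h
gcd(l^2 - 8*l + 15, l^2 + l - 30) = l - 5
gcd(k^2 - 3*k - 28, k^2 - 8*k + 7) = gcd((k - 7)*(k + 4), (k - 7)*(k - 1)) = k - 7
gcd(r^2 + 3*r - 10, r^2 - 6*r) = 1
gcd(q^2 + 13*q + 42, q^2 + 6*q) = q + 6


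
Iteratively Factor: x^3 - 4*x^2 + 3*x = (x)*(x^2 - 4*x + 3) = x*(x - 3)*(x - 1)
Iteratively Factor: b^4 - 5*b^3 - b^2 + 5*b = (b - 5)*(b^3 - b) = b*(b - 5)*(b^2 - 1) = b*(b - 5)*(b - 1)*(b + 1)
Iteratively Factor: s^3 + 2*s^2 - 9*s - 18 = (s + 2)*(s^2 - 9) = (s - 3)*(s + 2)*(s + 3)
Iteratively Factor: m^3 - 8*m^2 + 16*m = (m - 4)*(m^2 - 4*m) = m*(m - 4)*(m - 4)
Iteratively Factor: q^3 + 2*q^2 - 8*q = (q - 2)*(q^2 + 4*q) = (q - 2)*(q + 4)*(q)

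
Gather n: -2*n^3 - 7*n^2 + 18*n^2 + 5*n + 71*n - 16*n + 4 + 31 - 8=-2*n^3 + 11*n^2 + 60*n + 27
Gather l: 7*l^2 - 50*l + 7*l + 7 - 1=7*l^2 - 43*l + 6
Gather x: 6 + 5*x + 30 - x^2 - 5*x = 36 - x^2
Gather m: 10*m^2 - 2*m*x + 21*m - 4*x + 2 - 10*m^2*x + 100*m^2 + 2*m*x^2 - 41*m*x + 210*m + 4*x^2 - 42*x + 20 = m^2*(110 - 10*x) + m*(2*x^2 - 43*x + 231) + 4*x^2 - 46*x + 22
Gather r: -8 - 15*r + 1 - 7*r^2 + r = -7*r^2 - 14*r - 7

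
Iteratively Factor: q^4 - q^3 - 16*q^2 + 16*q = (q + 4)*(q^3 - 5*q^2 + 4*q) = (q - 4)*(q + 4)*(q^2 - q) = q*(q - 4)*(q + 4)*(q - 1)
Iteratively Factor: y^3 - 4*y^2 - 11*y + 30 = (y + 3)*(y^2 - 7*y + 10) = (y - 2)*(y + 3)*(y - 5)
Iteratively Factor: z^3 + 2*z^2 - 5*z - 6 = (z - 2)*(z^2 + 4*z + 3) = (z - 2)*(z + 1)*(z + 3)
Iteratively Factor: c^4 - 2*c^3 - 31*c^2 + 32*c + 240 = (c + 4)*(c^3 - 6*c^2 - 7*c + 60) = (c - 5)*(c + 4)*(c^2 - c - 12) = (c - 5)*(c - 4)*(c + 4)*(c + 3)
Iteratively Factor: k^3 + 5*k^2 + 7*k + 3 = (k + 1)*(k^2 + 4*k + 3) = (k + 1)*(k + 3)*(k + 1)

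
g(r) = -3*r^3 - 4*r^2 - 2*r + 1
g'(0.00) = -2.00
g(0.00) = 1.00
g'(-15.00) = -1907.00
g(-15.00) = 9256.00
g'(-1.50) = -10.25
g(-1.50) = 5.12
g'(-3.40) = -78.84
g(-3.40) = 79.47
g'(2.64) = -85.85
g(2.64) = -87.36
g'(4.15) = -190.20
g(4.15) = -290.61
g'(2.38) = -72.02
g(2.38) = -66.86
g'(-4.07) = -118.52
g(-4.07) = 145.14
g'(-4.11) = -121.15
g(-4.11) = 149.93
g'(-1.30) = -6.81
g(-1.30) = 3.43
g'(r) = -9*r^2 - 8*r - 2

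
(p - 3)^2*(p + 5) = p^3 - p^2 - 21*p + 45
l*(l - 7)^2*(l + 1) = l^4 - 13*l^3 + 35*l^2 + 49*l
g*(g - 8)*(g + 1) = g^3 - 7*g^2 - 8*g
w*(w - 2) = w^2 - 2*w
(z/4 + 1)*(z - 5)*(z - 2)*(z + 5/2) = z^4/4 - z^3/8 - 51*z^2/8 - 5*z/4 + 25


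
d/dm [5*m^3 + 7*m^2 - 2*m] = 15*m^2 + 14*m - 2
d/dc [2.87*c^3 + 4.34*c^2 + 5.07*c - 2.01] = 8.61*c^2 + 8.68*c + 5.07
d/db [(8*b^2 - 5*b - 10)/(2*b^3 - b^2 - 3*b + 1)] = (-16*b^4 + 20*b^3 + 31*b^2 - 4*b - 35)/(4*b^6 - 4*b^5 - 11*b^4 + 10*b^3 + 7*b^2 - 6*b + 1)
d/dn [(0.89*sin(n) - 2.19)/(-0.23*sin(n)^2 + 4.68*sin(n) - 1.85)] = (0.2047*sin(n)^2 - 1.0074*sin(n) + 8.6027)*cos(n)/(0.0529*sin(n)^4 - 2.1528*sin(n)^3 + 22.7534*sin(n)^2 - 17.316*sin(n) + 3.4225)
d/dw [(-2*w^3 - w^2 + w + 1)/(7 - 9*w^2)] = (18*w^4 - 33*w^2 + 4*w + 7)/(81*w^4 - 126*w^2 + 49)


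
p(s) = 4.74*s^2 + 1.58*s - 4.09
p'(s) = 9.48*s + 1.58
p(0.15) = -3.75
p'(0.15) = 3.00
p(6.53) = 208.35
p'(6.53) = 63.48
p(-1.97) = 11.19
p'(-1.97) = -17.10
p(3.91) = 74.55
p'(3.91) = 38.65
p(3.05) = 44.82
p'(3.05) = 30.49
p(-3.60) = 51.65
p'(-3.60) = -32.55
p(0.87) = 0.87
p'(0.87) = 9.83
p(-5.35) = 123.13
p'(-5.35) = -49.14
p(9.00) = 394.07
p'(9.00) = 86.90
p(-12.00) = 659.51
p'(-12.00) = -112.18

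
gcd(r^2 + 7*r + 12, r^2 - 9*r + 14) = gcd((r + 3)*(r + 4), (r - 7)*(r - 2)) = 1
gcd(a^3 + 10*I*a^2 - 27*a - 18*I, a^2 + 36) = a + 6*I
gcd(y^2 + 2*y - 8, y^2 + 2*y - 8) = y^2 + 2*y - 8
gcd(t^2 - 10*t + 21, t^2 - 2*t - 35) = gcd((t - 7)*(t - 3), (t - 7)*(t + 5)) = t - 7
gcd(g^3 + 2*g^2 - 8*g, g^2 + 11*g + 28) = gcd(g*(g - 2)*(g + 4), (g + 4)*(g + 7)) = g + 4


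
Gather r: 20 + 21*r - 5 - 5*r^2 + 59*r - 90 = -5*r^2 + 80*r - 75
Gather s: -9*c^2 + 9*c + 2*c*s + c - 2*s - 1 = -9*c^2 + 10*c + s*(2*c - 2) - 1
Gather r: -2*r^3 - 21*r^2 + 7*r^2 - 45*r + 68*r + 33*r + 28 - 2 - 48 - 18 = -2*r^3 - 14*r^2 + 56*r - 40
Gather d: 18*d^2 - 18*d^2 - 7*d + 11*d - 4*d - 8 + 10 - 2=0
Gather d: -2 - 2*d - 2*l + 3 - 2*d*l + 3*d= d*(1 - 2*l) - 2*l + 1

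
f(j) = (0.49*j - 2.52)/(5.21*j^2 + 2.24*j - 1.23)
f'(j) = (-10.42*j - 2.24)*(0.49*j - 2.52)/(5.21*j^2 + 2.24*j - 1.23)^2 + 0.49/(5.21*j^2 + 2.24*j - 1.23) = (-2.5529*j^2 + 26.2584*j + 5.0421)/(27.1441*j^4 + 23.3408*j^3 - 7.799*j^2 - 5.5104*j + 1.5129)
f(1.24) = -0.20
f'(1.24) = 0.37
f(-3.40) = -0.08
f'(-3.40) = -0.04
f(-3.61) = -0.07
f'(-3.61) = -0.04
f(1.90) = -0.07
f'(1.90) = 0.10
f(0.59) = -1.17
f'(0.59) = 5.41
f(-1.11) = -1.13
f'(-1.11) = -3.73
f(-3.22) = -0.09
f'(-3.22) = -0.05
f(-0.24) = 1.80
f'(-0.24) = -0.65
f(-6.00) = -0.03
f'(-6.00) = -0.01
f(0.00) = 2.05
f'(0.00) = 3.33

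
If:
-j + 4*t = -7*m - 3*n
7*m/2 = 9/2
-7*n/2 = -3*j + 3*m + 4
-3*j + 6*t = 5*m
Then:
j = -321/175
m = 9/7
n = -668/175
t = 27/175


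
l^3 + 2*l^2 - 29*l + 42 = (l - 3)*(l - 2)*(l + 7)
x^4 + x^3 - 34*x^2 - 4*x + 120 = (x - 5)*(x - 2)*(x + 2)*(x + 6)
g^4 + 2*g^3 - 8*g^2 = g^2*(g - 2)*(g + 4)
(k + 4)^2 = k^2 + 8*k + 16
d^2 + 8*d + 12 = (d + 2)*(d + 6)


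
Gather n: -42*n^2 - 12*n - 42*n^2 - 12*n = -84*n^2 - 24*n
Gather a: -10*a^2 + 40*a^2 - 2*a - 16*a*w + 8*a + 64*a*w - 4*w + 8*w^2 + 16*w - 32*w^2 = 30*a^2 + a*(48*w + 6) - 24*w^2 + 12*w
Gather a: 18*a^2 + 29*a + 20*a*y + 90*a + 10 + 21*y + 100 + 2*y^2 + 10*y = 18*a^2 + a*(20*y + 119) + 2*y^2 + 31*y + 110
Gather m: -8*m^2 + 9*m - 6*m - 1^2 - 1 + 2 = -8*m^2 + 3*m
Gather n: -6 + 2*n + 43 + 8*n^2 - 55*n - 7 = 8*n^2 - 53*n + 30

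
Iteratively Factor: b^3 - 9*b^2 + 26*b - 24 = (b - 3)*(b^2 - 6*b + 8) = (b - 4)*(b - 3)*(b - 2)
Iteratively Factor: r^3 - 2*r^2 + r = (r)*(r^2 - 2*r + 1) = r*(r - 1)*(r - 1)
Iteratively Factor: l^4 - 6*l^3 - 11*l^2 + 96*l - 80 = (l + 4)*(l^3 - 10*l^2 + 29*l - 20) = (l - 5)*(l + 4)*(l^2 - 5*l + 4) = (l - 5)*(l - 4)*(l + 4)*(l - 1)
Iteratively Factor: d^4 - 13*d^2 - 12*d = (d + 1)*(d^3 - d^2 - 12*d) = d*(d + 1)*(d^2 - d - 12) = d*(d - 4)*(d + 1)*(d + 3)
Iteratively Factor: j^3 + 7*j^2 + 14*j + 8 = (j + 2)*(j^2 + 5*j + 4) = (j + 1)*(j + 2)*(j + 4)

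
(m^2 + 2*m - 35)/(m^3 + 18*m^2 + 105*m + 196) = (m - 5)/(m^2 + 11*m + 28)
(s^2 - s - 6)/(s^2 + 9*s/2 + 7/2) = 2*(s^2 - s - 6)/(2*s^2 + 9*s + 7)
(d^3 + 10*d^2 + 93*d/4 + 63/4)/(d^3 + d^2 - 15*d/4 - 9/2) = (d + 7)/(d - 2)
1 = 1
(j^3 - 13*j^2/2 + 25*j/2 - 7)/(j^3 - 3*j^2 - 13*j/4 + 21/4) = 2*(j - 2)/(2*j + 3)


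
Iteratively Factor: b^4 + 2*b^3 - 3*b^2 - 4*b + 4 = (b + 2)*(b^3 - 3*b + 2) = (b - 1)*(b + 2)*(b^2 + b - 2) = (b - 1)*(b + 2)^2*(b - 1)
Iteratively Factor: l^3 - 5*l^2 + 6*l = (l - 2)*(l^2 - 3*l) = (l - 3)*(l - 2)*(l)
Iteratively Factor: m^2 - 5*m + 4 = (m - 4)*(m - 1)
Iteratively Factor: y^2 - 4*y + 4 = (y - 2)*(y - 2)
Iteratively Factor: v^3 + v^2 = (v)*(v^2 + v) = v^2*(v + 1)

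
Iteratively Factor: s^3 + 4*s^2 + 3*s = (s + 1)*(s^2 + 3*s) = s*(s + 1)*(s + 3)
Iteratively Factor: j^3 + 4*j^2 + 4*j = (j + 2)*(j^2 + 2*j) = (j + 2)^2*(j)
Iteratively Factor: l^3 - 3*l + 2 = (l - 1)*(l^2 + l - 2) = (l - 1)^2*(l + 2)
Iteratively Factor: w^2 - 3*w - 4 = (w + 1)*(w - 4)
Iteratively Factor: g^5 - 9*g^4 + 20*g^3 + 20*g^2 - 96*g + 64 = (g - 4)*(g^4 - 5*g^3 + 20*g - 16) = (g - 4)*(g - 1)*(g^3 - 4*g^2 - 4*g + 16) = (g - 4)*(g - 1)*(g + 2)*(g^2 - 6*g + 8) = (g - 4)*(g - 2)*(g - 1)*(g + 2)*(g - 4)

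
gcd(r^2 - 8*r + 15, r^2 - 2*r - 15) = r - 5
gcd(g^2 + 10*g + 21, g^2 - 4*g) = 1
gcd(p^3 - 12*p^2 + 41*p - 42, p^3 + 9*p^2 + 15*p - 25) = 1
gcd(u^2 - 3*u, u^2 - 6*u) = u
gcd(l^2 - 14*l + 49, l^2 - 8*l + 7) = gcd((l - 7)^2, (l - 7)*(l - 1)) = l - 7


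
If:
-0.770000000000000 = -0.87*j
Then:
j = 0.89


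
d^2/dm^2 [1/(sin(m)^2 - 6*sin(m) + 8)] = 2*(-2*sin(m)^4 + 9*sin(m)^3 + sin(m)^2 - 42*sin(m) + 28)/(sin(m)^2 - 6*sin(m) + 8)^3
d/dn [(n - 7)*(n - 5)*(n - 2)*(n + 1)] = 4*n^3 - 39*n^2 + 90*n - 11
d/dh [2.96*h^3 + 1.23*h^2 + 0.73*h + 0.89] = 8.88*h^2 + 2.46*h + 0.73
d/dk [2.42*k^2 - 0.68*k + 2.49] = 4.84*k - 0.68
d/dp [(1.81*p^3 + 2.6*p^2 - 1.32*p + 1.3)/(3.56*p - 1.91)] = (12.8872*p^3 - 1.1153*p^2 - 9.932*p - 2.1068)/(12.6736*p^2 - 13.5992*p + 3.6481)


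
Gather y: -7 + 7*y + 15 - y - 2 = 6*y + 6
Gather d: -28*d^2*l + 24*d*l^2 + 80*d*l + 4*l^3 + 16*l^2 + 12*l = -28*d^2*l + d*(24*l^2 + 80*l) + 4*l^3 + 16*l^2 + 12*l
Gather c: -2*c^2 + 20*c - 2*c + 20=-2*c^2 + 18*c + 20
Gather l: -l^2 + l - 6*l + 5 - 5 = -l^2 - 5*l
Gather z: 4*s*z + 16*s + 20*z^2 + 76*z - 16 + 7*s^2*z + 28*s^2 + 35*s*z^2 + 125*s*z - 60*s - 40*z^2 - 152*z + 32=28*s^2 - 44*s + z^2*(35*s - 20) + z*(7*s^2 + 129*s - 76) + 16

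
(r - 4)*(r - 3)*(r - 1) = r^3 - 8*r^2 + 19*r - 12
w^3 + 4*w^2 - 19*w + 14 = (w - 2)*(w - 1)*(w + 7)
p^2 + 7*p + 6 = (p + 1)*(p + 6)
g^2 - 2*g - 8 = (g - 4)*(g + 2)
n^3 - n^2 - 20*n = n*(n - 5)*(n + 4)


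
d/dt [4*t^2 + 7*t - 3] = 8*t + 7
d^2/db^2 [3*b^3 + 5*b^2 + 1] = 18*b + 10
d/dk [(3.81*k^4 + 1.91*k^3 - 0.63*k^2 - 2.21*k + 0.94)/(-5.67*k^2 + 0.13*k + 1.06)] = (-43.2054*k^5 - 9.34379999999999*k^4 + 16.651*k^3 - 6.5388*k^2 + 9.324*k - 2.4648)/(32.1489*k^4 - 1.4742*k^3 - 12.0035*k^2 + 0.2756*k + 1.1236)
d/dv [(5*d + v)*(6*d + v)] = 11*d + 2*v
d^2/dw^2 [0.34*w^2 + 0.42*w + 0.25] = 0.680000000000000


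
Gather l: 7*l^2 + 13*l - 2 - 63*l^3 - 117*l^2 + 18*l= -63*l^3 - 110*l^2 + 31*l - 2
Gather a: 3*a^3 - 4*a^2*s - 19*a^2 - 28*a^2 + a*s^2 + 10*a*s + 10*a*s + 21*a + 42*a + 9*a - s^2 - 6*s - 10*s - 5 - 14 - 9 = 3*a^3 + a^2*(-4*s - 47) + a*(s^2 + 20*s + 72) - s^2 - 16*s - 28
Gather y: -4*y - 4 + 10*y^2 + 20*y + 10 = 10*y^2 + 16*y + 6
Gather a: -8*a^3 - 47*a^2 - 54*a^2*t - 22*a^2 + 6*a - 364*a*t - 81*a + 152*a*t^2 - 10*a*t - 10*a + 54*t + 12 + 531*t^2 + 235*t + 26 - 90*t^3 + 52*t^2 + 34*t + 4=-8*a^3 + a^2*(-54*t - 69) + a*(152*t^2 - 374*t - 85) - 90*t^3 + 583*t^2 + 323*t + 42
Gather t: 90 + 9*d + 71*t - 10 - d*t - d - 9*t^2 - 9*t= 8*d - 9*t^2 + t*(62 - d) + 80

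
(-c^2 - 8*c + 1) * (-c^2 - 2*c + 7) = c^4 + 10*c^3 + 8*c^2 - 58*c + 7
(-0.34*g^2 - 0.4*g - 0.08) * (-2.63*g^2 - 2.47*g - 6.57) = 0.8942*g^4 + 1.8918*g^3 + 3.4322*g^2 + 2.8256*g + 0.5256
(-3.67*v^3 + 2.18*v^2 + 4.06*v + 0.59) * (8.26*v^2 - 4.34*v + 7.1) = -30.3142*v^5 + 33.9346*v^4 - 1.9826*v^3 + 2.731*v^2 + 26.2654*v + 4.189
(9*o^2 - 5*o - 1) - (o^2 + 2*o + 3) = 8*o^2 - 7*o - 4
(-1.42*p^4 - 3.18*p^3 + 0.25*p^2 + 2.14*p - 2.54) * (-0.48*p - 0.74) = 0.6816*p^5 + 2.5772*p^4 + 2.2332*p^3 - 1.2122*p^2 - 0.3644*p + 1.8796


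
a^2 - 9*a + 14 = (a - 7)*(a - 2)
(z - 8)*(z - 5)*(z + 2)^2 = z^4 - 9*z^3 - 8*z^2 + 108*z + 160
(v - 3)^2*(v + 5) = v^3 - v^2 - 21*v + 45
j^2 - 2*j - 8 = (j - 4)*(j + 2)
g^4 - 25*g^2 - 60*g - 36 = (g - 6)*(g + 1)*(g + 2)*(g + 3)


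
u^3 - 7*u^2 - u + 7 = (u - 7)*(u - 1)*(u + 1)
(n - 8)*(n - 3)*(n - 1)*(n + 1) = n^4 - 11*n^3 + 23*n^2 + 11*n - 24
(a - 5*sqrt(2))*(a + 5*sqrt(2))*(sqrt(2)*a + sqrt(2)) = sqrt(2)*a^3 + sqrt(2)*a^2 - 50*sqrt(2)*a - 50*sqrt(2)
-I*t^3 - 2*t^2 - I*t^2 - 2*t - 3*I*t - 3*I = (t + 1)*(t - 3*I)*(-I*t + 1)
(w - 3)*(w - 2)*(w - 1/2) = w^3 - 11*w^2/2 + 17*w/2 - 3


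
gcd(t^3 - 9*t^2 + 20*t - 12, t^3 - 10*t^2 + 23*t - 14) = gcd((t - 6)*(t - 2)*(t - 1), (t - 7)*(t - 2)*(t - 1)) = t^2 - 3*t + 2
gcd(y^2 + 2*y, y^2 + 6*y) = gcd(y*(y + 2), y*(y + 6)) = y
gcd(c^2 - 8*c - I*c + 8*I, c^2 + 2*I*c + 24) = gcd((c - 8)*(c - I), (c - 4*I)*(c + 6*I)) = 1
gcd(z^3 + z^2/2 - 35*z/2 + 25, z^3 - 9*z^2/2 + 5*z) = z^2 - 9*z/2 + 5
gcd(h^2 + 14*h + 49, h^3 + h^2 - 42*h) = h + 7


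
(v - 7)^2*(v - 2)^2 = v^4 - 18*v^3 + 109*v^2 - 252*v + 196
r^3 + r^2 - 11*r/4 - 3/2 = (r - 3/2)*(r + 1/2)*(r + 2)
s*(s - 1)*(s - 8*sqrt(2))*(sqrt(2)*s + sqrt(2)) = sqrt(2)*s^4 - 16*s^3 - sqrt(2)*s^2 + 16*s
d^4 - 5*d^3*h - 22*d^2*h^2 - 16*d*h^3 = d*(d - 8*h)*(d + h)*(d + 2*h)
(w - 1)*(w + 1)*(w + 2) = w^3 + 2*w^2 - w - 2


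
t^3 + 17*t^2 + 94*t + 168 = (t + 4)*(t + 6)*(t + 7)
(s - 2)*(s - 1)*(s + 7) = s^3 + 4*s^2 - 19*s + 14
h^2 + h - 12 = (h - 3)*(h + 4)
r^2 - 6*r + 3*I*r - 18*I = (r - 6)*(r + 3*I)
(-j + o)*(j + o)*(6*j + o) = -6*j^3 - j^2*o + 6*j*o^2 + o^3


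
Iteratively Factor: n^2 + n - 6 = (n - 2)*(n + 3)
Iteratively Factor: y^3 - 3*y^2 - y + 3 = (y - 3)*(y^2 - 1) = (y - 3)*(y + 1)*(y - 1)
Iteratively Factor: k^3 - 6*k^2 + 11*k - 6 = (k - 1)*(k^2 - 5*k + 6) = (k - 2)*(k - 1)*(k - 3)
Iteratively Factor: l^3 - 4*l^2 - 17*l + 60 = (l - 3)*(l^2 - l - 20) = (l - 5)*(l - 3)*(l + 4)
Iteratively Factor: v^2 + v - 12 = (v + 4)*(v - 3)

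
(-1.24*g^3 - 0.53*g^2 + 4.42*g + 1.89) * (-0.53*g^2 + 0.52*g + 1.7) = 0.6572*g^5 - 0.3639*g^4 - 4.7262*g^3 + 0.3957*g^2 + 8.4968*g + 3.213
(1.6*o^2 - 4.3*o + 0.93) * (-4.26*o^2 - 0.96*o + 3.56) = -6.816*o^4 + 16.782*o^3 + 5.8622*o^2 - 16.2008*o + 3.3108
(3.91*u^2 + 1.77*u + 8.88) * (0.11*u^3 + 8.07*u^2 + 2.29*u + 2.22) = 0.4301*u^5 + 31.7484*u^4 + 24.2146*u^3 + 84.3951*u^2 + 24.2646*u + 19.7136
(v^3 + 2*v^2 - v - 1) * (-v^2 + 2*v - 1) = -v^5 + 4*v^3 - 3*v^2 - v + 1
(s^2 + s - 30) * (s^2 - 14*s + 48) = s^4 - 13*s^3 + 4*s^2 + 468*s - 1440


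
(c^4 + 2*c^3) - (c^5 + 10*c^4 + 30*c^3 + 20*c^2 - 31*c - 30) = -c^5 - 9*c^4 - 28*c^3 - 20*c^2 + 31*c + 30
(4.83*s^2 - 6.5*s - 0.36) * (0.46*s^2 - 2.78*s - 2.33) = 2.2218*s^4 - 16.4174*s^3 + 6.6505*s^2 + 16.1458*s + 0.8388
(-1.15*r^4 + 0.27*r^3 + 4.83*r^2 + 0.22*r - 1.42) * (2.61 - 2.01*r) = 2.3115*r^5 - 3.5442*r^4 - 9.0036*r^3 + 12.1641*r^2 + 3.4284*r - 3.7062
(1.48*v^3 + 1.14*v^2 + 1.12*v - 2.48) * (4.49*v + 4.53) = 6.6452*v^4 + 11.823*v^3 + 10.193*v^2 - 6.0616*v - 11.2344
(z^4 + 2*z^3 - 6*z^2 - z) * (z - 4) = z^5 - 2*z^4 - 14*z^3 + 23*z^2 + 4*z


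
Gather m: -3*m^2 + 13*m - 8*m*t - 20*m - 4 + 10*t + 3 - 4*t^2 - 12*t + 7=-3*m^2 + m*(-8*t - 7) - 4*t^2 - 2*t + 6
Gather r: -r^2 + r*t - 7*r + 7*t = -r^2 + r*(t - 7) + 7*t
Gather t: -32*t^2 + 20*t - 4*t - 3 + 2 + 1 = -32*t^2 + 16*t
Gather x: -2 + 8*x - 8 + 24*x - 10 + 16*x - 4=48*x - 24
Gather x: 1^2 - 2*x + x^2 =x^2 - 2*x + 1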